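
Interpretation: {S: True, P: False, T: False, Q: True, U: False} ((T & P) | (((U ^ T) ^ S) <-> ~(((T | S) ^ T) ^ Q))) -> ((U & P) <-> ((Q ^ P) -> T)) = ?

T & P = False & False = False
U ^ T = False ^ False = False
(U ^ T) ^ S = False ^ True = True
T | S = False | True = True
(T | S) ^ T = True ^ False = True
((T | S) ^ T) ^ Q = True ^ True = False
~(((T | S) ^ T) ^ Q) = ~False = True
((U ^ T) ^ S) <-> ~(((T | S) ^ T) ^ Q) = True <-> True = True
(T & P) | (((U ^ T) ^ S) <-> ~(((T | S) ^ T) ^ Q)) = False | True = True
U & P = False & False = False
Q ^ P = True ^ False = True
(Q ^ P) -> T = True -> False = False
(U & P) <-> ((Q ^ P) -> T) = False <-> False = True
((T & P) | (((U ^ T) ^ S) <-> ~(((T | S) ^ T) ^ Q))) -> ((U & P) <-> ((Q ^ P) -> T)) = True -> True = True

True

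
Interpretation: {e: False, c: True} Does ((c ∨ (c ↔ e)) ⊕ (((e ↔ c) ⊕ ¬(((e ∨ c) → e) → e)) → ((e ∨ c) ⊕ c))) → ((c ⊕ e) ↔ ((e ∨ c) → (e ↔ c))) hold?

True

c ↔ e = True ↔ False = False
c ∨ (c ↔ e) = True ∨ False = True
e ↔ c = False ↔ True = False
e ∨ c = False ∨ True = True
(e ∨ c) → e = True → False = False
((e ∨ c) → e) → e = False → False = True
¬(((e ∨ c) → e) → e) = ¬True = False
(e ↔ c) ⊕ ¬(((e ∨ c) → e) → e) = False ⊕ False = False
e ∨ c = False ∨ True = True
(e ∨ c) ⊕ c = True ⊕ True = False
((e ↔ c) ⊕ ¬(((e ∨ c) → e) → e)) → ((e ∨ c) ⊕ c) = False → False = True
(c ∨ (c ↔ e)) ⊕ (((e ↔ c) ⊕ ¬(((e ∨ c) → e) → e)) → ((e ∨ c) ⊕ c)) = True ⊕ True = False
c ⊕ e = True ⊕ False = True
e ∨ c = False ∨ True = True
e ↔ c = False ↔ True = False
(e ∨ c) → (e ↔ c) = True → False = False
(c ⊕ e) ↔ ((e ∨ c) → (e ↔ c)) = True ↔ False = False
((c ∨ (c ↔ e)) ⊕ (((e ↔ c) ⊕ ¬(((e ∨ c) → e) → e)) → ((e ∨ c) ⊕ c))) → ((c ⊕ e) ↔ ((e ∨ c) → (e ↔ c))) = False → False = True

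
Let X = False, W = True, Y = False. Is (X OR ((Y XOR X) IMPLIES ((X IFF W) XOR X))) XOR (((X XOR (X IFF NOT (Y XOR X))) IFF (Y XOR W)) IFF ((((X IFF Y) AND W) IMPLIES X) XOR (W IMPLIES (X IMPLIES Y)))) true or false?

True

Y XOR X = False XOR False = False
X IFF W = False IFF True = False
(X IFF W) XOR X = False XOR False = False
(Y XOR X) IMPLIES ((X IFF W) XOR X) = False IMPLIES False = True
X OR ((Y XOR X) IMPLIES ((X IFF W) XOR X)) = False OR True = True
Y XOR X = False XOR False = False
NOT (Y XOR X) = NOT False = True
X IFF NOT (Y XOR X) = False IFF True = False
X XOR (X IFF NOT (Y XOR X)) = False XOR False = False
Y XOR W = False XOR True = True
(X XOR (X IFF NOT (Y XOR X))) IFF (Y XOR W) = False IFF True = False
X IFF Y = False IFF False = True
(X IFF Y) AND W = True AND True = True
((X IFF Y) AND W) IMPLIES X = True IMPLIES False = False
X IMPLIES Y = False IMPLIES False = True
W IMPLIES (X IMPLIES Y) = True IMPLIES True = True
(((X IFF Y) AND W) IMPLIES X) XOR (W IMPLIES (X IMPLIES Y)) = False XOR True = True
((X XOR (X IFF NOT (Y XOR X))) IFF (Y XOR W)) IFF ((((X IFF Y) AND W) IMPLIES X) XOR (W IMPLIES (X IMPLIES Y))) = False IFF True = False
(X OR ((Y XOR X) IMPLIES ((X IFF W) XOR X))) XOR (((X XOR (X IFF NOT (Y XOR X))) IFF (Y XOR W)) IFF ((((X IFF Y) AND W) IMPLIES X) XOR (W IMPLIES (X IMPLIES Y)))) = True XOR False = True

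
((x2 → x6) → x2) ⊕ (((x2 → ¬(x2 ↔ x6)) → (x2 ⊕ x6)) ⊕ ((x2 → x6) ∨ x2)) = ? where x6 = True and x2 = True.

True

x2 → x6 = True → True = True
(x2 → x6) → x2 = True → True = True
x2 ↔ x6 = True ↔ True = True
¬(x2 ↔ x6) = ¬True = False
x2 → ¬(x2 ↔ x6) = True → False = False
x2 ⊕ x6 = True ⊕ True = False
(x2 → ¬(x2 ↔ x6)) → (x2 ⊕ x6) = False → False = True
x2 → x6 = True → True = True
(x2 → x6) ∨ x2 = True ∨ True = True
((x2 → ¬(x2 ↔ x6)) → (x2 ⊕ x6)) ⊕ ((x2 → x6) ∨ x2) = True ⊕ True = False
((x2 → x6) → x2) ⊕ (((x2 → ¬(x2 ↔ x6)) → (x2 ⊕ x6)) ⊕ ((x2 → x6) ∨ x2)) = True ⊕ False = True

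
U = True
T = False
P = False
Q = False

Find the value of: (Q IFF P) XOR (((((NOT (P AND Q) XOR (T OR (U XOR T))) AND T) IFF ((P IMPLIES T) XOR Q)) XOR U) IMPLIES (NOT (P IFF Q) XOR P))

Substituting U=True, T=False, P=False, Q=False:
Q IFF P = False IFF False = True
P AND Q = False AND False = False
NOT (P AND Q) = NOT False = True
U XOR T = True XOR False = True
T OR (U XOR T) = False OR True = True
NOT (P AND Q) XOR (T OR (U XOR T)) = True XOR True = False
(NOT (P AND Q) XOR (T OR (U XOR T))) AND T = False AND False = False
P IMPLIES T = False IMPLIES False = True
(P IMPLIES T) XOR Q = True XOR False = True
((NOT (P AND Q) XOR (T OR (U XOR T))) AND T) IFF ((P IMPLIES T) XOR Q) = False IFF True = False
(((NOT (P AND Q) XOR (T OR (U XOR T))) AND T) IFF ((P IMPLIES T) XOR Q)) XOR U = False XOR True = True
P IFF Q = False IFF False = True
NOT (P IFF Q) = NOT True = False
NOT (P IFF Q) XOR P = False XOR False = False
((((NOT (P AND Q) XOR (T OR (U XOR T))) AND T) IFF ((P IMPLIES T) XOR Q)) XOR U) IMPLIES (NOT (P IFF Q) XOR P) = True IMPLIES False = False
(Q IFF P) XOR (((((NOT (P AND Q) XOR (T OR (U XOR T))) AND T) IFF ((P IMPLIES T) XOR Q)) XOR U) IMPLIES (NOT (P IFF Q) XOR P)) = True XOR False = True

True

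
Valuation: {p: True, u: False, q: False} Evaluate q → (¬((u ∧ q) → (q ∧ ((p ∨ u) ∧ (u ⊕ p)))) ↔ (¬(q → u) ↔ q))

True

u ∧ q = False ∧ False = False
p ∨ u = True ∨ False = True
u ⊕ p = False ⊕ True = True
(p ∨ u) ∧ (u ⊕ p) = True ∧ True = True
q ∧ ((p ∨ u) ∧ (u ⊕ p)) = False ∧ True = False
(u ∧ q) → (q ∧ ((p ∨ u) ∧ (u ⊕ p))) = False → False = True
¬((u ∧ q) → (q ∧ ((p ∨ u) ∧ (u ⊕ p)))) = ¬True = False
q → u = False → False = True
¬(q → u) = ¬True = False
¬(q → u) ↔ q = False ↔ False = True
¬((u ∧ q) → (q ∧ ((p ∨ u) ∧ (u ⊕ p)))) ↔ (¬(q → u) ↔ q) = False ↔ True = False
q → (¬((u ∧ q) → (q ∧ ((p ∨ u) ∧ (u ⊕ p)))) ↔ (¬(q → u) ↔ q)) = False → False = True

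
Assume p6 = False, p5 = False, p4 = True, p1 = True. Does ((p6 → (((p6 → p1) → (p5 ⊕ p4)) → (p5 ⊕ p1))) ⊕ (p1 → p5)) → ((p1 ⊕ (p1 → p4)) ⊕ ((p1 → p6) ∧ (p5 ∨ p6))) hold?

False

p6 → p1 = False → True = True
p5 ⊕ p4 = False ⊕ True = True
(p6 → p1) → (p5 ⊕ p4) = True → True = True
p5 ⊕ p1 = False ⊕ True = True
((p6 → p1) → (p5 ⊕ p4)) → (p5 ⊕ p1) = True → True = True
p6 → (((p6 → p1) → (p5 ⊕ p4)) → (p5 ⊕ p1)) = False → True = True
p1 → p5 = True → False = False
(p6 → (((p6 → p1) → (p5 ⊕ p4)) → (p5 ⊕ p1))) ⊕ (p1 → p5) = True ⊕ False = True
p1 → p4 = True → True = True
p1 ⊕ (p1 → p4) = True ⊕ True = False
p1 → p6 = True → False = False
p5 ∨ p6 = False ∨ False = False
(p1 → p6) ∧ (p5 ∨ p6) = False ∧ False = False
(p1 ⊕ (p1 → p4)) ⊕ ((p1 → p6) ∧ (p5 ∨ p6)) = False ⊕ False = False
((p6 → (((p6 → p1) → (p5 ⊕ p4)) → (p5 ⊕ p1))) ⊕ (p1 → p5)) → ((p1 ⊕ (p1 → p4)) ⊕ ((p1 → p6) ∧ (p5 ∨ p6))) = True → False = False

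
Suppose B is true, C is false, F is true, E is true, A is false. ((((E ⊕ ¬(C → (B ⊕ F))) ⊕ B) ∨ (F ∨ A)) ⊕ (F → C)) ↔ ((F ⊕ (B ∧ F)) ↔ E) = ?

Substituting B=True, C=False, F=True, E=True, A=False:
B ⊕ F = True ⊕ True = False
C → (B ⊕ F) = False → False = True
¬(C → (B ⊕ F)) = ¬True = False
E ⊕ ¬(C → (B ⊕ F)) = True ⊕ False = True
(E ⊕ ¬(C → (B ⊕ F))) ⊕ B = True ⊕ True = False
F ∨ A = True ∨ False = True
((E ⊕ ¬(C → (B ⊕ F))) ⊕ B) ∨ (F ∨ A) = False ∨ True = True
F → C = True → False = False
(((E ⊕ ¬(C → (B ⊕ F))) ⊕ B) ∨ (F ∨ A)) ⊕ (F → C) = True ⊕ False = True
B ∧ F = True ∧ True = True
F ⊕ (B ∧ F) = True ⊕ True = False
(F ⊕ (B ∧ F)) ↔ E = False ↔ True = False
((((E ⊕ ¬(C → (B ⊕ F))) ⊕ B) ∨ (F ∨ A)) ⊕ (F → C)) ↔ ((F ⊕ (B ∧ F)) ↔ E) = True ↔ False = False

False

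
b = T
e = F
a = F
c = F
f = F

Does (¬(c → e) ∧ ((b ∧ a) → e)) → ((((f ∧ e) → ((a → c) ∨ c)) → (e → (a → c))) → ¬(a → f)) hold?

c → e = F → F = T
¬(c → e) = ¬T = F
b ∧ a = T ∧ F = F
(b ∧ a) → e = F → F = T
¬(c → e) ∧ ((b ∧ a) → e) = F ∧ T = F
f ∧ e = F ∧ F = F
a → c = F → F = T
(a → c) ∨ c = T ∨ F = T
(f ∧ e) → ((a → c) ∨ c) = F → T = T
a → c = F → F = T
e → (a → c) = F → T = T
((f ∧ e) → ((a → c) ∨ c)) → (e → (a → c)) = T → T = T
a → f = F → F = T
¬(a → f) = ¬T = F
(((f ∧ e) → ((a → c) ∨ c)) → (e → (a → c))) → ¬(a → f) = T → F = F
(¬(c → e) ∧ ((b ∧ a) → e)) → ((((f ∧ e) → ((a → c) ∨ c)) → (e → (a → c))) → ¬(a → f)) = F → F = T

T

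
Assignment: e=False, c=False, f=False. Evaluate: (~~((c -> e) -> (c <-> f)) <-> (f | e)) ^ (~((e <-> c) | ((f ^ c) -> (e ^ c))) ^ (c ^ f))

False

c -> e = False -> False = True
c <-> f = False <-> False = True
(c -> e) -> (c <-> f) = True -> True = True
~((c -> e) -> (c <-> f)) = ~True = False
~~((c -> e) -> (c <-> f)) = ~False = True
f | e = False | False = False
~~((c -> e) -> (c <-> f)) <-> (f | e) = True <-> False = False
e <-> c = False <-> False = True
f ^ c = False ^ False = False
e ^ c = False ^ False = False
(f ^ c) -> (e ^ c) = False -> False = True
(e <-> c) | ((f ^ c) -> (e ^ c)) = True | True = True
~((e <-> c) | ((f ^ c) -> (e ^ c))) = ~True = False
c ^ f = False ^ False = False
~((e <-> c) | ((f ^ c) -> (e ^ c))) ^ (c ^ f) = False ^ False = False
(~~((c -> e) -> (c <-> f)) <-> (f | e)) ^ (~((e <-> c) | ((f ^ c) -> (e ^ c))) ^ (c ^ f)) = False ^ False = False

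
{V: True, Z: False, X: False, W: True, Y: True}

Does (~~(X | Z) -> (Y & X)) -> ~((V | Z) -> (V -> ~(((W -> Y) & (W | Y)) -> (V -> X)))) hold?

False

X | Z = False | False = False
~(X | Z) = ~False = True
~~(X | Z) = ~True = False
Y & X = True & False = False
~~(X | Z) -> (Y & X) = False -> False = True
V | Z = True | False = True
W -> Y = True -> True = True
W | Y = True | True = True
(W -> Y) & (W | Y) = True & True = True
V -> X = True -> False = False
((W -> Y) & (W | Y)) -> (V -> X) = True -> False = False
~(((W -> Y) & (W | Y)) -> (V -> X)) = ~False = True
V -> ~(((W -> Y) & (W | Y)) -> (V -> X)) = True -> True = True
(V | Z) -> (V -> ~(((W -> Y) & (W | Y)) -> (V -> X))) = True -> True = True
~((V | Z) -> (V -> ~(((W -> Y) & (W | Y)) -> (V -> X)))) = ~True = False
(~~(X | Z) -> (Y & X)) -> ~((V | Z) -> (V -> ~(((W -> Y) & (W | Y)) -> (V -> X)))) = True -> False = False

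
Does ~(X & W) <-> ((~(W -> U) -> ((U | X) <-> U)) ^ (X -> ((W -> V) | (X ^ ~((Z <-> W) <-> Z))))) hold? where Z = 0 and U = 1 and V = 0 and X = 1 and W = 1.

1

Substituting Z=0, U=1, V=0, X=1, W=1:
X & W = 1 & 1 = 1
~(X & W) = ~1 = 0
W -> U = 1 -> 1 = 1
~(W -> U) = ~1 = 0
U | X = 1 | 1 = 1
(U | X) <-> U = 1 <-> 1 = 1
~(W -> U) -> ((U | X) <-> U) = 0 -> 1 = 1
W -> V = 1 -> 0 = 0
Z <-> W = 0 <-> 1 = 0
(Z <-> W) <-> Z = 0 <-> 0 = 1
~((Z <-> W) <-> Z) = ~1 = 0
X ^ ~((Z <-> W) <-> Z) = 1 ^ 0 = 1
(W -> V) | (X ^ ~((Z <-> W) <-> Z)) = 0 | 1 = 1
X -> ((W -> V) | (X ^ ~((Z <-> W) <-> Z))) = 1 -> 1 = 1
(~(W -> U) -> ((U | X) <-> U)) ^ (X -> ((W -> V) | (X ^ ~((Z <-> W) <-> Z)))) = 1 ^ 1 = 0
~(X & W) <-> ((~(W -> U) -> ((U | X) <-> U)) ^ (X -> ((W -> V) | (X ^ ~((Z <-> W) <-> Z))))) = 0 <-> 0 = 1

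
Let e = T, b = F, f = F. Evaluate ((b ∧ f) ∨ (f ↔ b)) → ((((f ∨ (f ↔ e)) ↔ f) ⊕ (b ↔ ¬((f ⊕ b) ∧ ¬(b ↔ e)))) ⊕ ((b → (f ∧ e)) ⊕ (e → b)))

Substituting e=T, b=F, f=F:
b ∧ f = F ∧ F = F
f ↔ b = F ↔ F = T
(b ∧ f) ∨ (f ↔ b) = F ∨ T = T
f ↔ e = F ↔ T = F
f ∨ (f ↔ e) = F ∨ F = F
(f ∨ (f ↔ e)) ↔ f = F ↔ F = T
f ⊕ b = F ⊕ F = F
b ↔ e = F ↔ T = F
¬(b ↔ e) = ¬F = T
(f ⊕ b) ∧ ¬(b ↔ e) = F ∧ T = F
¬((f ⊕ b) ∧ ¬(b ↔ e)) = ¬F = T
b ↔ ¬((f ⊕ b) ∧ ¬(b ↔ e)) = F ↔ T = F
((f ∨ (f ↔ e)) ↔ f) ⊕ (b ↔ ¬((f ⊕ b) ∧ ¬(b ↔ e))) = T ⊕ F = T
f ∧ e = F ∧ T = F
b → (f ∧ e) = F → F = T
e → b = T → F = F
(b → (f ∧ e)) ⊕ (e → b) = T ⊕ F = T
(((f ∨ (f ↔ e)) ↔ f) ⊕ (b ↔ ¬((f ⊕ b) ∧ ¬(b ↔ e)))) ⊕ ((b → (f ∧ e)) ⊕ (e → b)) = T ⊕ T = F
((b ∧ f) ∨ (f ↔ b)) → ((((f ∨ (f ↔ e)) ↔ f) ⊕ (b ↔ ¬((f ⊕ b) ∧ ¬(b ↔ e)))) ⊕ ((b → (f ∧ e)) ⊕ (e → b))) = T → F = F

F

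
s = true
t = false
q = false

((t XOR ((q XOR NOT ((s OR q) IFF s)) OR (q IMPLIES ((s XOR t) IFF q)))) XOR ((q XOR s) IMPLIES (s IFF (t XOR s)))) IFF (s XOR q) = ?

s OR q = true OR false = true
(s OR q) IFF s = true IFF true = true
NOT ((s OR q) IFF s) = NOT true = false
q XOR NOT ((s OR q) IFF s) = false XOR false = false
s XOR t = true XOR false = true
(s XOR t) IFF q = true IFF false = false
q IMPLIES ((s XOR t) IFF q) = false IMPLIES false = true
(q XOR NOT ((s OR q) IFF s)) OR (q IMPLIES ((s XOR t) IFF q)) = false OR true = true
t XOR ((q XOR NOT ((s OR q) IFF s)) OR (q IMPLIES ((s XOR t) IFF q))) = false XOR true = true
q XOR s = false XOR true = true
t XOR s = false XOR true = true
s IFF (t XOR s) = true IFF true = true
(q XOR s) IMPLIES (s IFF (t XOR s)) = true IMPLIES true = true
(t XOR ((q XOR NOT ((s OR q) IFF s)) OR (q IMPLIES ((s XOR t) IFF q)))) XOR ((q XOR s) IMPLIES (s IFF (t XOR s))) = true XOR true = false
s XOR q = true XOR false = true
((t XOR ((q XOR NOT ((s OR q) IFF s)) OR (q IMPLIES ((s XOR t) IFF q)))) XOR ((q XOR s) IMPLIES (s IFF (t XOR s)))) IFF (s XOR q) = false IFF true = false

false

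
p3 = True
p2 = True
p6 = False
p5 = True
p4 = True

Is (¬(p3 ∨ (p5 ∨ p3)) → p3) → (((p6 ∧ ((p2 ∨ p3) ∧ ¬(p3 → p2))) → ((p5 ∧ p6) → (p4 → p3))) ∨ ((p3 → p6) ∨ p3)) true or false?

p5 ∨ p3 = True ∨ True = True
p3 ∨ (p5 ∨ p3) = True ∨ True = True
¬(p3 ∨ (p5 ∨ p3)) = ¬True = False
¬(p3 ∨ (p5 ∨ p3)) → p3 = False → True = True
p2 ∨ p3 = True ∨ True = True
p3 → p2 = True → True = True
¬(p3 → p2) = ¬True = False
(p2 ∨ p3) ∧ ¬(p3 → p2) = True ∧ False = False
p6 ∧ ((p2 ∨ p3) ∧ ¬(p3 → p2)) = False ∧ False = False
p5 ∧ p6 = True ∧ False = False
p4 → p3 = True → True = True
(p5 ∧ p6) → (p4 → p3) = False → True = True
(p6 ∧ ((p2 ∨ p3) ∧ ¬(p3 → p2))) → ((p5 ∧ p6) → (p4 → p3)) = False → True = True
p3 → p6 = True → False = False
(p3 → p6) ∨ p3 = False ∨ True = True
((p6 ∧ ((p2 ∨ p3) ∧ ¬(p3 → p2))) → ((p5 ∧ p6) → (p4 → p3))) ∨ ((p3 → p6) ∨ p3) = True ∨ True = True
(¬(p3 ∨ (p5 ∨ p3)) → p3) → (((p6 ∧ ((p2 ∨ p3) ∧ ¬(p3 → p2))) → ((p5 ∧ p6) → (p4 → p3))) ∨ ((p3 → p6) ∨ p3)) = True → True = True

True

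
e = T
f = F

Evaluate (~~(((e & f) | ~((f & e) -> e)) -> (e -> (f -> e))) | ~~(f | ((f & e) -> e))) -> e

T

e & f = T & F = F
f & e = F & T = F
(f & e) -> e = F -> T = T
~((f & e) -> e) = ~T = F
(e & f) | ~((f & e) -> e) = F | F = F
f -> e = F -> T = T
e -> (f -> e) = T -> T = T
((e & f) | ~((f & e) -> e)) -> (e -> (f -> e)) = F -> T = T
~(((e & f) | ~((f & e) -> e)) -> (e -> (f -> e))) = ~T = F
~~(((e & f) | ~((f & e) -> e)) -> (e -> (f -> e))) = ~F = T
f & e = F & T = F
(f & e) -> e = F -> T = T
f | ((f & e) -> e) = F | T = T
~(f | ((f & e) -> e)) = ~T = F
~~(f | ((f & e) -> e)) = ~F = T
~~(((e & f) | ~((f & e) -> e)) -> (e -> (f -> e))) | ~~(f | ((f & e) -> e)) = T | T = T
(~~(((e & f) | ~((f & e) -> e)) -> (e -> (f -> e))) | ~~(f | ((f & e) -> e))) -> e = T -> T = T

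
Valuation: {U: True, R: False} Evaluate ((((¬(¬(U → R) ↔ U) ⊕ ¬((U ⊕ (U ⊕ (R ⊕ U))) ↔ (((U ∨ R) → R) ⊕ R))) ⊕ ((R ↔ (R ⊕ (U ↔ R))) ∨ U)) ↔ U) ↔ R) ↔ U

True

U → R = True → False = False
¬(U → R) = ¬False = True
¬(U → R) ↔ U = True ↔ True = True
¬(¬(U → R) ↔ U) = ¬True = False
R ⊕ U = False ⊕ True = True
U ⊕ (R ⊕ U) = True ⊕ True = False
U ⊕ (U ⊕ (R ⊕ U)) = True ⊕ False = True
U ∨ R = True ∨ False = True
(U ∨ R) → R = True → False = False
((U ∨ R) → R) ⊕ R = False ⊕ False = False
(U ⊕ (U ⊕ (R ⊕ U))) ↔ (((U ∨ R) → R) ⊕ R) = True ↔ False = False
¬((U ⊕ (U ⊕ (R ⊕ U))) ↔ (((U ∨ R) → R) ⊕ R)) = ¬False = True
¬(¬(U → R) ↔ U) ⊕ ¬((U ⊕ (U ⊕ (R ⊕ U))) ↔ (((U ∨ R) → R) ⊕ R)) = False ⊕ True = True
U ↔ R = True ↔ False = False
R ⊕ (U ↔ R) = False ⊕ False = False
R ↔ (R ⊕ (U ↔ R)) = False ↔ False = True
(R ↔ (R ⊕ (U ↔ R))) ∨ U = True ∨ True = True
(¬(¬(U → R) ↔ U) ⊕ ¬((U ⊕ (U ⊕ (R ⊕ U))) ↔ (((U ∨ R) → R) ⊕ R))) ⊕ ((R ↔ (R ⊕ (U ↔ R))) ∨ U) = True ⊕ True = False
((¬(¬(U → R) ↔ U) ⊕ ¬((U ⊕ (U ⊕ (R ⊕ U))) ↔ (((U ∨ R) → R) ⊕ R))) ⊕ ((R ↔ (R ⊕ (U ↔ R))) ∨ U)) ↔ U = False ↔ True = False
(((¬(¬(U → R) ↔ U) ⊕ ¬((U ⊕ (U ⊕ (R ⊕ U))) ↔ (((U ∨ R) → R) ⊕ R))) ⊕ ((R ↔ (R ⊕ (U ↔ R))) ∨ U)) ↔ U) ↔ R = False ↔ False = True
((((¬(¬(U → R) ↔ U) ⊕ ¬((U ⊕ (U ⊕ (R ⊕ U))) ↔ (((U ∨ R) → R) ⊕ R))) ⊕ ((R ↔ (R ⊕ (U ↔ R))) ∨ U)) ↔ U) ↔ R) ↔ U = True ↔ True = True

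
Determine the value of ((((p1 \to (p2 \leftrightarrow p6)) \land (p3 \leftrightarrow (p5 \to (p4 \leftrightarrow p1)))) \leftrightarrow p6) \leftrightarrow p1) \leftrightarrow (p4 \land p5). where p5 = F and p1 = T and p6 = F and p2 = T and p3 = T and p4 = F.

F

Substituting p5=F, p1=T, p6=F, p2=T, p3=T, p4=F:
p2 \leftrightarrow p6 = T \leftrightarrow F = F
p1 \to (p2 \leftrightarrow p6) = T \to F = F
p4 \leftrightarrow p1 = F \leftrightarrow T = F
p5 \to (p4 \leftrightarrow p1) = F \to F = T
p3 \leftrightarrow (p5 \to (p4 \leftrightarrow p1)) = T \leftrightarrow T = T
(p1 \to (p2 \leftrightarrow p6)) \land (p3 \leftrightarrow (p5 \to (p4 \leftrightarrow p1))) = F \land T = F
((p1 \to (p2 \leftrightarrow p6)) \land (p3 \leftrightarrow (p5 \to (p4 \leftrightarrow p1)))) \leftrightarrow p6 = F \leftrightarrow F = T
(((p1 \to (p2 \leftrightarrow p6)) \land (p3 \leftrightarrow (p5 \to (p4 \leftrightarrow p1)))) \leftrightarrow p6) \leftrightarrow p1 = T \leftrightarrow T = T
p4 \land p5 = F \land F = F
((((p1 \to (p2 \leftrightarrow p6)) \land (p3 \leftrightarrow (p5 \to (p4 \leftrightarrow p1)))) \leftrightarrow p6) \leftrightarrow p1) \leftrightarrow (p4 \land p5) = T \leftrightarrow F = F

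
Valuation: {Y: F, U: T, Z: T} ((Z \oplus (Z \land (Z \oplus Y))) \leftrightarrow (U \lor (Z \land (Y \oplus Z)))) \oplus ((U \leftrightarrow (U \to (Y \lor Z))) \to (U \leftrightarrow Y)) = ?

Substituting Y=F, U=T, Z=T:
Z \oplus Y = T \oplus F = T
Z \land (Z \oplus Y) = T \land T = T
Z \oplus (Z \land (Z \oplus Y)) = T \oplus T = F
Y \oplus Z = F \oplus T = T
Z \land (Y \oplus Z) = T \land T = T
U \lor (Z \land (Y \oplus Z)) = T \lor T = T
(Z \oplus (Z \land (Z \oplus Y))) \leftrightarrow (U \lor (Z \land (Y \oplus Z))) = F \leftrightarrow T = F
Y \lor Z = F \lor T = T
U \to (Y \lor Z) = T \to T = T
U \leftrightarrow (U \to (Y \lor Z)) = T \leftrightarrow T = T
U \leftrightarrow Y = T \leftrightarrow F = F
(U \leftrightarrow (U \to (Y \lor Z))) \to (U \leftrightarrow Y) = T \to F = F
((Z \oplus (Z \land (Z \oplus Y))) \leftrightarrow (U \lor (Z \land (Y \oplus Z)))) \oplus ((U \leftrightarrow (U \to (Y \lor Z))) \to (U \leftrightarrow Y)) = F \oplus F = F

F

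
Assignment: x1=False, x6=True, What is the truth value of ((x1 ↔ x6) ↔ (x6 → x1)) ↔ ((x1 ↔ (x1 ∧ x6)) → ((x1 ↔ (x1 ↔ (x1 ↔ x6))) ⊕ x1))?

False

x1 ↔ x6 = False ↔ True = False
x6 → x1 = True → False = False
(x1 ↔ x6) ↔ (x6 → x1) = False ↔ False = True
x1 ∧ x6 = False ∧ True = False
x1 ↔ (x1 ∧ x6) = False ↔ False = True
x1 ↔ x6 = False ↔ True = False
x1 ↔ (x1 ↔ x6) = False ↔ False = True
x1 ↔ (x1 ↔ (x1 ↔ x6)) = False ↔ True = False
(x1 ↔ (x1 ↔ (x1 ↔ x6))) ⊕ x1 = False ⊕ False = False
(x1 ↔ (x1 ∧ x6)) → ((x1 ↔ (x1 ↔ (x1 ↔ x6))) ⊕ x1) = True → False = False
((x1 ↔ x6) ↔ (x6 → x1)) ↔ ((x1 ↔ (x1 ∧ x6)) → ((x1 ↔ (x1 ↔ (x1 ↔ x6))) ⊕ x1)) = True ↔ False = False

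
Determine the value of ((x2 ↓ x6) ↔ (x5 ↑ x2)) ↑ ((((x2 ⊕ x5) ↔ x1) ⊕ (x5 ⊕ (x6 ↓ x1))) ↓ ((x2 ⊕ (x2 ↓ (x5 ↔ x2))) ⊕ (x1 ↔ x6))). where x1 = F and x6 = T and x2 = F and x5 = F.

x2 ↓ x6 = F ↓ T = F
x5 ↑ x2 = F ↑ F = T
(x2 ↓ x6) ↔ (x5 ↑ x2) = F ↔ T = F
x2 ⊕ x5 = F ⊕ F = F
(x2 ⊕ x5) ↔ x1 = F ↔ F = T
x6 ↓ x1 = T ↓ F = F
x5 ⊕ (x6 ↓ x1) = F ⊕ F = F
((x2 ⊕ x5) ↔ x1) ⊕ (x5 ⊕ (x6 ↓ x1)) = T ⊕ F = T
x5 ↔ x2 = F ↔ F = T
x2 ↓ (x5 ↔ x2) = F ↓ T = F
x2 ⊕ (x2 ↓ (x5 ↔ x2)) = F ⊕ F = F
x1 ↔ x6 = F ↔ T = F
(x2 ⊕ (x2 ↓ (x5 ↔ x2))) ⊕ (x1 ↔ x6) = F ⊕ F = F
(((x2 ⊕ x5) ↔ x1) ⊕ (x5 ⊕ (x6 ↓ x1))) ↓ ((x2 ⊕ (x2 ↓ (x5 ↔ x2))) ⊕ (x1 ↔ x6)) = T ↓ F = F
((x2 ↓ x6) ↔ (x5 ↑ x2)) ↑ ((((x2 ⊕ x5) ↔ x1) ⊕ (x5 ⊕ (x6 ↓ x1))) ↓ ((x2 ⊕ (x2 ↓ (x5 ↔ x2))) ⊕ (x1 ↔ x6))) = F ↑ F = T

T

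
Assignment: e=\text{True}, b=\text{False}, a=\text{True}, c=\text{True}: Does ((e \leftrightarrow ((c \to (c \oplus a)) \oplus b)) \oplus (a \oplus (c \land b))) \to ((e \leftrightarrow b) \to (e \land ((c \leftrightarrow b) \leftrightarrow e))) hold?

\text{True}

c \oplus a = \text{True} \oplus \text{True} = \text{False}
c \to (c \oplus a) = \text{True} \to \text{False} = \text{False}
(c \to (c \oplus a)) \oplus b = \text{False} \oplus \text{False} = \text{False}
e \leftrightarrow ((c \to (c \oplus a)) \oplus b) = \text{True} \leftrightarrow \text{False} = \text{False}
c \land b = \text{True} \land \text{False} = \text{False}
a \oplus (c \land b) = \text{True} \oplus \text{False} = \text{True}
(e \leftrightarrow ((c \to (c \oplus a)) \oplus b)) \oplus (a \oplus (c \land b)) = \text{False} \oplus \text{True} = \text{True}
e \leftrightarrow b = \text{True} \leftrightarrow \text{False} = \text{False}
c \leftrightarrow b = \text{True} \leftrightarrow \text{False} = \text{False}
(c \leftrightarrow b) \leftrightarrow e = \text{False} \leftrightarrow \text{True} = \text{False}
e \land ((c \leftrightarrow b) \leftrightarrow e) = \text{True} \land \text{False} = \text{False}
(e \leftrightarrow b) \to (e \land ((c \leftrightarrow b) \leftrightarrow e)) = \text{False} \to \text{False} = \text{True}
((e \leftrightarrow ((c \to (c \oplus a)) \oplus b)) \oplus (a \oplus (c \land b))) \to ((e \leftrightarrow b) \to (e \land ((c \leftrightarrow b) \leftrightarrow e))) = \text{True} \to \text{True} = \text{True}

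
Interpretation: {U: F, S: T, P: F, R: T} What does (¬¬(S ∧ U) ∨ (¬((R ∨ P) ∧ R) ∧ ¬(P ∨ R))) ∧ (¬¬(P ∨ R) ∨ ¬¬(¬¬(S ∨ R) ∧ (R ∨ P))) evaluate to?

S ∧ U = T ∧ F = F
¬(S ∧ U) = ¬F = T
¬¬(S ∧ U) = ¬T = F
R ∨ P = T ∨ F = T
(R ∨ P) ∧ R = T ∧ T = T
¬((R ∨ P) ∧ R) = ¬T = F
P ∨ R = F ∨ T = T
¬(P ∨ R) = ¬T = F
¬((R ∨ P) ∧ R) ∧ ¬(P ∨ R) = F ∧ F = F
¬¬(S ∧ U) ∨ (¬((R ∨ P) ∧ R) ∧ ¬(P ∨ R)) = F ∨ F = F
P ∨ R = F ∨ T = T
¬(P ∨ R) = ¬T = F
¬¬(P ∨ R) = ¬F = T
S ∨ R = T ∨ T = T
¬(S ∨ R) = ¬T = F
¬¬(S ∨ R) = ¬F = T
R ∨ P = T ∨ F = T
¬¬(S ∨ R) ∧ (R ∨ P) = T ∧ T = T
¬(¬¬(S ∨ R) ∧ (R ∨ P)) = ¬T = F
¬¬(¬¬(S ∨ R) ∧ (R ∨ P)) = ¬F = T
¬¬(P ∨ R) ∨ ¬¬(¬¬(S ∨ R) ∧ (R ∨ P)) = T ∨ T = T
(¬¬(S ∧ U) ∨ (¬((R ∨ P) ∧ R) ∧ ¬(P ∨ R))) ∧ (¬¬(P ∨ R) ∨ ¬¬(¬¬(S ∨ R) ∧ (R ∨ P))) = F ∧ T = F

F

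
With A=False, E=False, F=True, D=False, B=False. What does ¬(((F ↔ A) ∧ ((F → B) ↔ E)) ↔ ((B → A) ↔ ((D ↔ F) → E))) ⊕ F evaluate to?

False

Substituting A=False, E=False, F=True, D=False, B=False:
F ↔ A = True ↔ False = False
F → B = True → False = False
(F → B) ↔ E = False ↔ False = True
(F ↔ A) ∧ ((F → B) ↔ E) = False ∧ True = False
B → A = False → False = True
D ↔ F = False ↔ True = False
(D ↔ F) → E = False → False = True
(B → A) ↔ ((D ↔ F) → E) = True ↔ True = True
((F ↔ A) ∧ ((F → B) ↔ E)) ↔ ((B → A) ↔ ((D ↔ F) → E)) = False ↔ True = False
¬(((F ↔ A) ∧ ((F → B) ↔ E)) ↔ ((B → A) ↔ ((D ↔ F) → E))) = ¬False = True
¬(((F ↔ A) ∧ ((F → B) ↔ E)) ↔ ((B → A) ↔ ((D ↔ F) → E))) ⊕ F = True ⊕ True = False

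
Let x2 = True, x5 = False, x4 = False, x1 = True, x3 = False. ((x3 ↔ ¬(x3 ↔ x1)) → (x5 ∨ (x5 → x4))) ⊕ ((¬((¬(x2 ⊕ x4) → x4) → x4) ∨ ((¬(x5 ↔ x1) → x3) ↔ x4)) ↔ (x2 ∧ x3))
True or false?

True

x3 ↔ x1 = False ↔ True = False
¬(x3 ↔ x1) = ¬False = True
x3 ↔ ¬(x3 ↔ x1) = False ↔ True = False
x5 → x4 = False → False = True
x5 ∨ (x5 → x4) = False ∨ True = True
(x3 ↔ ¬(x3 ↔ x1)) → (x5 ∨ (x5 → x4)) = False → True = True
x2 ⊕ x4 = True ⊕ False = True
¬(x2 ⊕ x4) = ¬True = False
¬(x2 ⊕ x4) → x4 = False → False = True
(¬(x2 ⊕ x4) → x4) → x4 = True → False = False
¬((¬(x2 ⊕ x4) → x4) → x4) = ¬False = True
x5 ↔ x1 = False ↔ True = False
¬(x5 ↔ x1) = ¬False = True
¬(x5 ↔ x1) → x3 = True → False = False
(¬(x5 ↔ x1) → x3) ↔ x4 = False ↔ False = True
¬((¬(x2 ⊕ x4) → x4) → x4) ∨ ((¬(x5 ↔ x1) → x3) ↔ x4) = True ∨ True = True
x2 ∧ x3 = True ∧ False = False
(¬((¬(x2 ⊕ x4) → x4) → x4) ∨ ((¬(x5 ↔ x1) → x3) ↔ x4)) ↔ (x2 ∧ x3) = True ↔ False = False
((x3 ↔ ¬(x3 ↔ x1)) → (x5 ∨ (x5 → x4))) ⊕ ((¬((¬(x2 ⊕ x4) → x4) → x4) ∨ ((¬(x5 ↔ x1) → x3) ↔ x4)) ↔ (x2 ∧ x3)) = True ⊕ False = True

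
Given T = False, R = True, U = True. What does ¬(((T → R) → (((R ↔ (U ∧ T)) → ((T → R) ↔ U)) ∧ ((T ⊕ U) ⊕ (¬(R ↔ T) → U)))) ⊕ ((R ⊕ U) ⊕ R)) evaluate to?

False

Substituting T=False, R=True, U=True:
T → R = False → True = True
U ∧ T = True ∧ False = False
R ↔ (U ∧ T) = True ↔ False = False
T → R = False → True = True
(T → R) ↔ U = True ↔ True = True
(R ↔ (U ∧ T)) → ((T → R) ↔ U) = False → True = True
T ⊕ U = False ⊕ True = True
R ↔ T = True ↔ False = False
¬(R ↔ T) = ¬False = True
¬(R ↔ T) → U = True → True = True
(T ⊕ U) ⊕ (¬(R ↔ T) → U) = True ⊕ True = False
((R ↔ (U ∧ T)) → ((T → R) ↔ U)) ∧ ((T ⊕ U) ⊕ (¬(R ↔ T) → U)) = True ∧ False = False
(T → R) → (((R ↔ (U ∧ T)) → ((T → R) ↔ U)) ∧ ((T ⊕ U) ⊕ (¬(R ↔ T) → U))) = True → False = False
R ⊕ U = True ⊕ True = False
(R ⊕ U) ⊕ R = False ⊕ True = True
((T → R) → (((R ↔ (U ∧ T)) → ((T → R) ↔ U)) ∧ ((T ⊕ U) ⊕ (¬(R ↔ T) → U)))) ⊕ ((R ⊕ U) ⊕ R) = False ⊕ True = True
¬(((T → R) → (((R ↔ (U ∧ T)) → ((T → R) ↔ U)) ∧ ((T ⊕ U) ⊕ (¬(R ↔ T) → U)))) ⊕ ((R ⊕ U) ⊕ R)) = ¬True = False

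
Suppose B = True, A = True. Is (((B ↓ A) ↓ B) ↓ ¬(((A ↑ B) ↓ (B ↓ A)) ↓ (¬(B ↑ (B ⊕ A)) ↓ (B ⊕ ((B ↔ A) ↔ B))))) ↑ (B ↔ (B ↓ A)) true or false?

True

B ↓ A = True ↓ True = False
(B ↓ A) ↓ B = False ↓ True = False
A ↑ B = True ↑ True = False
B ↓ A = True ↓ True = False
(A ↑ B) ↓ (B ↓ A) = False ↓ False = True
B ⊕ A = True ⊕ True = False
B ↑ (B ⊕ A) = True ↑ False = True
¬(B ↑ (B ⊕ A)) = ¬True = False
B ↔ A = True ↔ True = True
(B ↔ A) ↔ B = True ↔ True = True
B ⊕ ((B ↔ A) ↔ B) = True ⊕ True = False
¬(B ↑ (B ⊕ A)) ↓ (B ⊕ ((B ↔ A) ↔ B)) = False ↓ False = True
((A ↑ B) ↓ (B ↓ A)) ↓ (¬(B ↑ (B ⊕ A)) ↓ (B ⊕ ((B ↔ A) ↔ B))) = True ↓ True = False
¬(((A ↑ B) ↓ (B ↓ A)) ↓ (¬(B ↑ (B ⊕ A)) ↓ (B ⊕ ((B ↔ A) ↔ B)))) = ¬False = True
((B ↓ A) ↓ B) ↓ ¬(((A ↑ B) ↓ (B ↓ A)) ↓ (¬(B ↑ (B ⊕ A)) ↓ (B ⊕ ((B ↔ A) ↔ B)))) = False ↓ True = False
B ↓ A = True ↓ True = False
B ↔ (B ↓ A) = True ↔ False = False
(((B ↓ A) ↓ B) ↓ ¬(((A ↑ B) ↓ (B ↓ A)) ↓ (¬(B ↑ (B ⊕ A)) ↓ (B ⊕ ((B ↔ A) ↔ B))))) ↑ (B ↔ (B ↓ A)) = False ↑ False = True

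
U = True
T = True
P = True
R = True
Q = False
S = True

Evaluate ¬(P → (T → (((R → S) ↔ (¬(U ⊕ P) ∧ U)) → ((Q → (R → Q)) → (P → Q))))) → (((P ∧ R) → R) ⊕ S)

Substituting U=True, T=True, P=True, R=True, Q=False, S=True:
R → S = True → True = True
U ⊕ P = True ⊕ True = False
¬(U ⊕ P) = ¬False = True
¬(U ⊕ P) ∧ U = True ∧ True = True
(R → S) ↔ (¬(U ⊕ P) ∧ U) = True ↔ True = True
R → Q = True → False = False
Q → (R → Q) = False → False = True
P → Q = True → False = False
(Q → (R → Q)) → (P → Q) = True → False = False
((R → S) ↔ (¬(U ⊕ P) ∧ U)) → ((Q → (R → Q)) → (P → Q)) = True → False = False
T → (((R → S) ↔ (¬(U ⊕ P) ∧ U)) → ((Q → (R → Q)) → (P → Q))) = True → False = False
P → (T → (((R → S) ↔ (¬(U ⊕ P) ∧ U)) → ((Q → (R → Q)) → (P → Q)))) = True → False = False
¬(P → (T → (((R → S) ↔ (¬(U ⊕ P) ∧ U)) → ((Q → (R → Q)) → (P → Q))))) = ¬False = True
P ∧ R = True ∧ True = True
(P ∧ R) → R = True → True = True
((P ∧ R) → R) ⊕ S = True ⊕ True = False
¬(P → (T → (((R → S) ↔ (¬(U ⊕ P) ∧ U)) → ((Q → (R → Q)) → (P → Q))))) → (((P ∧ R) → R) ⊕ S) = True → False = False

False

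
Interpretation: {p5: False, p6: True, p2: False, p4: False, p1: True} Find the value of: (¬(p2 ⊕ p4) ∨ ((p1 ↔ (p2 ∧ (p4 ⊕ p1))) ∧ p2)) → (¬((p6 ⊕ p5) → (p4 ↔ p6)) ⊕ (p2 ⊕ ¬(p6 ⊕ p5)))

True

Substituting p5=False, p6=True, p2=False, p4=False, p1=True:
p2 ⊕ p4 = False ⊕ False = False
¬(p2 ⊕ p4) = ¬False = True
p4 ⊕ p1 = False ⊕ True = True
p2 ∧ (p4 ⊕ p1) = False ∧ True = False
p1 ↔ (p2 ∧ (p4 ⊕ p1)) = True ↔ False = False
(p1 ↔ (p2 ∧ (p4 ⊕ p1))) ∧ p2 = False ∧ False = False
¬(p2 ⊕ p4) ∨ ((p1 ↔ (p2 ∧ (p4 ⊕ p1))) ∧ p2) = True ∨ False = True
p6 ⊕ p5 = True ⊕ False = True
p4 ↔ p6 = False ↔ True = False
(p6 ⊕ p5) → (p4 ↔ p6) = True → False = False
¬((p6 ⊕ p5) → (p4 ↔ p6)) = ¬False = True
p6 ⊕ p5 = True ⊕ False = True
¬(p6 ⊕ p5) = ¬True = False
p2 ⊕ ¬(p6 ⊕ p5) = False ⊕ False = False
¬((p6 ⊕ p5) → (p4 ↔ p6)) ⊕ (p2 ⊕ ¬(p6 ⊕ p5)) = True ⊕ False = True
(¬(p2 ⊕ p4) ∨ ((p1 ↔ (p2 ∧ (p4 ⊕ p1))) ∧ p2)) → (¬((p6 ⊕ p5) → (p4 ↔ p6)) ⊕ (p2 ⊕ ¬(p6 ⊕ p5))) = True → True = True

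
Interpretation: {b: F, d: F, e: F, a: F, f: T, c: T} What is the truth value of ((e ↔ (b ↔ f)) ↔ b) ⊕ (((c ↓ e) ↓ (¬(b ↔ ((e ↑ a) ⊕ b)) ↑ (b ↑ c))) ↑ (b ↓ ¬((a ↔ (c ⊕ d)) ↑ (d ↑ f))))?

F

Substituting b=F, d=F, e=F, a=F, f=T, c=T:
b ↔ f = F ↔ T = F
e ↔ (b ↔ f) = F ↔ F = T
(e ↔ (b ↔ f)) ↔ b = T ↔ F = F
c ↓ e = T ↓ F = F
e ↑ a = F ↑ F = T
(e ↑ a) ⊕ b = T ⊕ F = T
b ↔ ((e ↑ a) ⊕ b) = F ↔ T = F
¬(b ↔ ((e ↑ a) ⊕ b)) = ¬F = T
b ↑ c = F ↑ T = T
¬(b ↔ ((e ↑ a) ⊕ b)) ↑ (b ↑ c) = T ↑ T = F
(c ↓ e) ↓ (¬(b ↔ ((e ↑ a) ⊕ b)) ↑ (b ↑ c)) = F ↓ F = T
c ⊕ d = T ⊕ F = T
a ↔ (c ⊕ d) = F ↔ T = F
d ↑ f = F ↑ T = T
(a ↔ (c ⊕ d)) ↑ (d ↑ f) = F ↑ T = T
¬((a ↔ (c ⊕ d)) ↑ (d ↑ f)) = ¬T = F
b ↓ ¬((a ↔ (c ⊕ d)) ↑ (d ↑ f)) = F ↓ F = T
((c ↓ e) ↓ (¬(b ↔ ((e ↑ a) ⊕ b)) ↑ (b ↑ c))) ↑ (b ↓ ¬((a ↔ (c ⊕ d)) ↑ (d ↑ f))) = T ↑ T = F
((e ↔ (b ↔ f)) ↔ b) ⊕ (((c ↓ e) ↓ (¬(b ↔ ((e ↑ a) ⊕ b)) ↑ (b ↑ c))) ↑ (b ↓ ¬((a ↔ (c ⊕ d)) ↑ (d ↑ f)))) = F ⊕ F = F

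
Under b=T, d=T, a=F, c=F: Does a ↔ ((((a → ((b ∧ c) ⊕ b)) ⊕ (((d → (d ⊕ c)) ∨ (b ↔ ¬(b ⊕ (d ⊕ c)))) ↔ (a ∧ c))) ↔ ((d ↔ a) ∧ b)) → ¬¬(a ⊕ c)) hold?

b ∧ c = T ∧ F = F
(b ∧ c) ⊕ b = F ⊕ T = T
a → ((b ∧ c) ⊕ b) = F → T = T
d ⊕ c = T ⊕ F = T
d → (d ⊕ c) = T → T = T
d ⊕ c = T ⊕ F = T
b ⊕ (d ⊕ c) = T ⊕ T = F
¬(b ⊕ (d ⊕ c)) = ¬F = T
b ↔ ¬(b ⊕ (d ⊕ c)) = T ↔ T = T
(d → (d ⊕ c)) ∨ (b ↔ ¬(b ⊕ (d ⊕ c))) = T ∨ T = T
a ∧ c = F ∧ F = F
((d → (d ⊕ c)) ∨ (b ↔ ¬(b ⊕ (d ⊕ c)))) ↔ (a ∧ c) = T ↔ F = F
(a → ((b ∧ c) ⊕ b)) ⊕ (((d → (d ⊕ c)) ∨ (b ↔ ¬(b ⊕ (d ⊕ c)))) ↔ (a ∧ c)) = T ⊕ F = T
d ↔ a = T ↔ F = F
(d ↔ a) ∧ b = F ∧ T = F
((a → ((b ∧ c) ⊕ b)) ⊕ (((d → (d ⊕ c)) ∨ (b ↔ ¬(b ⊕ (d ⊕ c)))) ↔ (a ∧ c))) ↔ ((d ↔ a) ∧ b) = T ↔ F = F
a ⊕ c = F ⊕ F = F
¬(a ⊕ c) = ¬F = T
¬¬(a ⊕ c) = ¬T = F
(((a → ((b ∧ c) ⊕ b)) ⊕ (((d → (d ⊕ c)) ∨ (b ↔ ¬(b ⊕ (d ⊕ c)))) ↔ (a ∧ c))) ↔ ((d ↔ a) ∧ b)) → ¬¬(a ⊕ c) = F → F = T
a ↔ ((((a → ((b ∧ c) ⊕ b)) ⊕ (((d → (d ⊕ c)) ∨ (b ↔ ¬(b ⊕ (d ⊕ c)))) ↔ (a ∧ c))) ↔ ((d ↔ a) ∧ b)) → ¬¬(a ⊕ c)) = F ↔ T = F

F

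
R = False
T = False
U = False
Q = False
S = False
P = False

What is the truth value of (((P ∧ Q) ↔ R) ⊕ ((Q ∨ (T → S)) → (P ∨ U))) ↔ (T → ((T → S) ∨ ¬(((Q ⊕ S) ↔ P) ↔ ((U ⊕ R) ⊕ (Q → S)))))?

Substituting R=False, T=False, U=False, Q=False, S=False, P=False:
P ∧ Q = False ∧ False = False
(P ∧ Q) ↔ R = False ↔ False = True
T → S = False → False = True
Q ∨ (T → S) = False ∨ True = True
P ∨ U = False ∨ False = False
(Q ∨ (T → S)) → (P ∨ U) = True → False = False
((P ∧ Q) ↔ R) ⊕ ((Q ∨ (T → S)) → (P ∨ U)) = True ⊕ False = True
T → S = False → False = True
Q ⊕ S = False ⊕ False = False
(Q ⊕ S) ↔ P = False ↔ False = True
U ⊕ R = False ⊕ False = False
Q → S = False → False = True
(U ⊕ R) ⊕ (Q → S) = False ⊕ True = True
((Q ⊕ S) ↔ P) ↔ ((U ⊕ R) ⊕ (Q → S)) = True ↔ True = True
¬(((Q ⊕ S) ↔ P) ↔ ((U ⊕ R) ⊕ (Q → S))) = ¬True = False
(T → S) ∨ ¬(((Q ⊕ S) ↔ P) ↔ ((U ⊕ R) ⊕ (Q → S))) = True ∨ False = True
T → ((T → S) ∨ ¬(((Q ⊕ S) ↔ P) ↔ ((U ⊕ R) ⊕ (Q → S)))) = False → True = True
(((P ∧ Q) ↔ R) ⊕ ((Q ∨ (T → S)) → (P ∨ U))) ↔ (T → ((T → S) ∨ ¬(((Q ⊕ S) ↔ P) ↔ ((U ⊕ R) ⊕ (Q → S))))) = True ↔ True = True

True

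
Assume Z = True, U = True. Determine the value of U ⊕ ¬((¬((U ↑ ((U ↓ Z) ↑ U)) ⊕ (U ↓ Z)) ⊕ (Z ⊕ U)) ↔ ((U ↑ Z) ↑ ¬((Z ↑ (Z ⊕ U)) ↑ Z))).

True

Substituting Z=True, U=True:
U ↓ Z = True ↓ True = False
(U ↓ Z) ↑ U = False ↑ True = True
U ↑ ((U ↓ Z) ↑ U) = True ↑ True = False
U ↓ Z = True ↓ True = False
(U ↑ ((U ↓ Z) ↑ U)) ⊕ (U ↓ Z) = False ⊕ False = False
¬((U ↑ ((U ↓ Z) ↑ U)) ⊕ (U ↓ Z)) = ¬False = True
Z ⊕ U = True ⊕ True = False
¬((U ↑ ((U ↓ Z) ↑ U)) ⊕ (U ↓ Z)) ⊕ (Z ⊕ U) = True ⊕ False = True
U ↑ Z = True ↑ True = False
Z ⊕ U = True ⊕ True = False
Z ↑ (Z ⊕ U) = True ↑ False = True
(Z ↑ (Z ⊕ U)) ↑ Z = True ↑ True = False
¬((Z ↑ (Z ⊕ U)) ↑ Z) = ¬False = True
(U ↑ Z) ↑ ¬((Z ↑ (Z ⊕ U)) ↑ Z) = False ↑ True = True
(¬((U ↑ ((U ↓ Z) ↑ U)) ⊕ (U ↓ Z)) ⊕ (Z ⊕ U)) ↔ ((U ↑ Z) ↑ ¬((Z ↑ (Z ⊕ U)) ↑ Z)) = True ↔ True = True
¬((¬((U ↑ ((U ↓ Z) ↑ U)) ⊕ (U ↓ Z)) ⊕ (Z ⊕ U)) ↔ ((U ↑ Z) ↑ ¬((Z ↑ (Z ⊕ U)) ↑ Z))) = ¬True = False
U ⊕ ¬((¬((U ↑ ((U ↓ Z) ↑ U)) ⊕ (U ↓ Z)) ⊕ (Z ⊕ U)) ↔ ((U ↑ Z) ↑ ¬((Z ↑ (Z ⊕ U)) ↑ Z))) = True ⊕ False = True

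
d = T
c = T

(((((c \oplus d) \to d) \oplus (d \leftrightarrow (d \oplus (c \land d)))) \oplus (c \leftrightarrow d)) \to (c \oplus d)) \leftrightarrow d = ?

c \oplus d = T \oplus T = F
(c \oplus d) \to d = F \to T = T
c \land d = T \land T = T
d \oplus (c \land d) = T \oplus T = F
d \leftrightarrow (d \oplus (c \land d)) = T \leftrightarrow F = F
((c \oplus d) \to d) \oplus (d \leftrightarrow (d \oplus (c \land d))) = T \oplus F = T
c \leftrightarrow d = T \leftrightarrow T = T
(((c \oplus d) \to d) \oplus (d \leftrightarrow (d \oplus (c \land d)))) \oplus (c \leftrightarrow d) = T \oplus T = F
c \oplus d = T \oplus T = F
((((c \oplus d) \to d) \oplus (d \leftrightarrow (d \oplus (c \land d)))) \oplus (c \leftrightarrow d)) \to (c \oplus d) = F \to F = T
(((((c \oplus d) \to d) \oplus (d \leftrightarrow (d \oplus (c \land d)))) \oplus (c \leftrightarrow d)) \to (c \oplus d)) \leftrightarrow d = T \leftrightarrow T = T

T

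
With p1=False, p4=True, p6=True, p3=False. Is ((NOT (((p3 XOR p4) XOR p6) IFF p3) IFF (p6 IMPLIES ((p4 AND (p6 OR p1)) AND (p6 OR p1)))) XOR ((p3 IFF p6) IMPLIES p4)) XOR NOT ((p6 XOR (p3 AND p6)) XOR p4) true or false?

Substituting p1=False, p4=True, p6=True, p3=False:
p3 XOR p4 = False XOR True = True
(p3 XOR p4) XOR p6 = True XOR True = False
((p3 XOR p4) XOR p6) IFF p3 = False IFF False = True
NOT (((p3 XOR p4) XOR p6) IFF p3) = NOT True = False
p6 OR p1 = True OR False = True
p4 AND (p6 OR p1) = True AND True = True
p6 OR p1 = True OR False = True
(p4 AND (p6 OR p1)) AND (p6 OR p1) = True AND True = True
p6 IMPLIES ((p4 AND (p6 OR p1)) AND (p6 OR p1)) = True IMPLIES True = True
NOT (((p3 XOR p4) XOR p6) IFF p3) IFF (p6 IMPLIES ((p4 AND (p6 OR p1)) AND (p6 OR p1))) = False IFF True = False
p3 IFF p6 = False IFF True = False
(p3 IFF p6) IMPLIES p4 = False IMPLIES True = True
(NOT (((p3 XOR p4) XOR p6) IFF p3) IFF (p6 IMPLIES ((p4 AND (p6 OR p1)) AND (p6 OR p1)))) XOR ((p3 IFF p6) IMPLIES p4) = False XOR True = True
p3 AND p6 = False AND True = False
p6 XOR (p3 AND p6) = True XOR False = True
(p6 XOR (p3 AND p6)) XOR p4 = True XOR True = False
NOT ((p6 XOR (p3 AND p6)) XOR p4) = NOT False = True
((NOT (((p3 XOR p4) XOR p6) IFF p3) IFF (p6 IMPLIES ((p4 AND (p6 OR p1)) AND (p6 OR p1)))) XOR ((p3 IFF p6) IMPLIES p4)) XOR NOT ((p6 XOR (p3 AND p6)) XOR p4) = True XOR True = False

False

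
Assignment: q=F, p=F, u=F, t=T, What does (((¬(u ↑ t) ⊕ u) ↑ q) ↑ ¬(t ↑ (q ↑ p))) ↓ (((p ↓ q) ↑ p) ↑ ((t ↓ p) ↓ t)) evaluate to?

u ↑ t = F ↑ T = T
¬(u ↑ t) = ¬T = F
¬(u ↑ t) ⊕ u = F ⊕ F = F
(¬(u ↑ t) ⊕ u) ↑ q = F ↑ F = T
q ↑ p = F ↑ F = T
t ↑ (q ↑ p) = T ↑ T = F
¬(t ↑ (q ↑ p)) = ¬F = T
((¬(u ↑ t) ⊕ u) ↑ q) ↑ ¬(t ↑ (q ↑ p)) = T ↑ T = F
p ↓ q = F ↓ F = T
(p ↓ q) ↑ p = T ↑ F = T
t ↓ p = T ↓ F = F
(t ↓ p) ↓ t = F ↓ T = F
((p ↓ q) ↑ p) ↑ ((t ↓ p) ↓ t) = T ↑ F = T
(((¬(u ↑ t) ⊕ u) ↑ q) ↑ ¬(t ↑ (q ↑ p))) ↓ (((p ↓ q) ↑ p) ↑ ((t ↓ p) ↓ t)) = F ↓ T = F

F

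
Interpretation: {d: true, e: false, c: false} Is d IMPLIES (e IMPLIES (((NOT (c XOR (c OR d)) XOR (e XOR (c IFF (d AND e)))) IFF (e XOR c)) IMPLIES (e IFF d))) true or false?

true

Substituting d=true, e=false, c=false:
c OR d = false OR true = true
c XOR (c OR d) = false XOR true = true
NOT (c XOR (c OR d)) = NOT true = false
d AND e = true AND false = false
c IFF (d AND e) = false IFF false = true
e XOR (c IFF (d AND e)) = false XOR true = true
NOT (c XOR (c OR d)) XOR (e XOR (c IFF (d AND e))) = false XOR true = true
e XOR c = false XOR false = false
(NOT (c XOR (c OR d)) XOR (e XOR (c IFF (d AND e)))) IFF (e XOR c) = true IFF false = false
e IFF d = false IFF true = false
((NOT (c XOR (c OR d)) XOR (e XOR (c IFF (d AND e)))) IFF (e XOR c)) IMPLIES (e IFF d) = false IMPLIES false = true
e IMPLIES (((NOT (c XOR (c OR d)) XOR (e XOR (c IFF (d AND e)))) IFF (e XOR c)) IMPLIES (e IFF d)) = false IMPLIES true = true
d IMPLIES (e IMPLIES (((NOT (c XOR (c OR d)) XOR (e XOR (c IFF (d AND e)))) IFF (e XOR c)) IMPLIES (e IFF d))) = true IMPLIES true = true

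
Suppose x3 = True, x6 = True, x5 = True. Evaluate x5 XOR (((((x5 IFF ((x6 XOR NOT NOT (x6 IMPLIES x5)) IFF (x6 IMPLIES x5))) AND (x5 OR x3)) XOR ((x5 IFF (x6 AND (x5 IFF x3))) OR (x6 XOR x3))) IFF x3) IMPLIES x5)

False

x6 IMPLIES x5 = True IMPLIES True = True
NOT (x6 IMPLIES x5) = NOT True = False
NOT NOT (x6 IMPLIES x5) = NOT False = True
x6 XOR NOT NOT (x6 IMPLIES x5) = True XOR True = False
x6 IMPLIES x5 = True IMPLIES True = True
(x6 XOR NOT NOT (x6 IMPLIES x5)) IFF (x6 IMPLIES x5) = False IFF True = False
x5 IFF ((x6 XOR NOT NOT (x6 IMPLIES x5)) IFF (x6 IMPLIES x5)) = True IFF False = False
x5 OR x3 = True OR True = True
(x5 IFF ((x6 XOR NOT NOT (x6 IMPLIES x5)) IFF (x6 IMPLIES x5))) AND (x5 OR x3) = False AND True = False
x5 IFF x3 = True IFF True = True
x6 AND (x5 IFF x3) = True AND True = True
x5 IFF (x6 AND (x5 IFF x3)) = True IFF True = True
x6 XOR x3 = True XOR True = False
(x5 IFF (x6 AND (x5 IFF x3))) OR (x6 XOR x3) = True OR False = True
((x5 IFF ((x6 XOR NOT NOT (x6 IMPLIES x5)) IFF (x6 IMPLIES x5))) AND (x5 OR x3)) XOR ((x5 IFF (x6 AND (x5 IFF x3))) OR (x6 XOR x3)) = False XOR True = True
(((x5 IFF ((x6 XOR NOT NOT (x6 IMPLIES x5)) IFF (x6 IMPLIES x5))) AND (x5 OR x3)) XOR ((x5 IFF (x6 AND (x5 IFF x3))) OR (x6 XOR x3))) IFF x3 = True IFF True = True
((((x5 IFF ((x6 XOR NOT NOT (x6 IMPLIES x5)) IFF (x6 IMPLIES x5))) AND (x5 OR x3)) XOR ((x5 IFF (x6 AND (x5 IFF x3))) OR (x6 XOR x3))) IFF x3) IMPLIES x5 = True IMPLIES True = True
x5 XOR (((((x5 IFF ((x6 XOR NOT NOT (x6 IMPLIES x5)) IFF (x6 IMPLIES x5))) AND (x5 OR x3)) XOR ((x5 IFF (x6 AND (x5 IFF x3))) OR (x6 XOR x3))) IFF x3) IMPLIES x5) = True XOR True = False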